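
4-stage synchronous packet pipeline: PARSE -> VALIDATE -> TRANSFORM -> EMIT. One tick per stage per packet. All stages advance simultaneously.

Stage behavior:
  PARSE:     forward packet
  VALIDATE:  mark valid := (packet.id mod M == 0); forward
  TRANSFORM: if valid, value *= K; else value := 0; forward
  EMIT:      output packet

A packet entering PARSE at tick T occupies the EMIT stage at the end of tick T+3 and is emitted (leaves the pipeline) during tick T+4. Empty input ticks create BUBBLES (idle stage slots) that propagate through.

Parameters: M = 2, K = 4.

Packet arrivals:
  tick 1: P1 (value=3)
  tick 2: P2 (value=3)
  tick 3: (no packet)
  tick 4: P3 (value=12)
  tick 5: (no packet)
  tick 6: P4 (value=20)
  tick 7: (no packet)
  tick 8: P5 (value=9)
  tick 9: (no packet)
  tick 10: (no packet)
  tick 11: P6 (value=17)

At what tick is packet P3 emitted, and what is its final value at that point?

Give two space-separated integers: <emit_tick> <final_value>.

Answer: 8 0

Derivation:
Tick 1: [PARSE:P1(v=3,ok=F), VALIDATE:-, TRANSFORM:-, EMIT:-] out:-; in:P1
Tick 2: [PARSE:P2(v=3,ok=F), VALIDATE:P1(v=3,ok=F), TRANSFORM:-, EMIT:-] out:-; in:P2
Tick 3: [PARSE:-, VALIDATE:P2(v=3,ok=T), TRANSFORM:P1(v=0,ok=F), EMIT:-] out:-; in:-
Tick 4: [PARSE:P3(v=12,ok=F), VALIDATE:-, TRANSFORM:P2(v=12,ok=T), EMIT:P1(v=0,ok=F)] out:-; in:P3
Tick 5: [PARSE:-, VALIDATE:P3(v=12,ok=F), TRANSFORM:-, EMIT:P2(v=12,ok=T)] out:P1(v=0); in:-
Tick 6: [PARSE:P4(v=20,ok=F), VALIDATE:-, TRANSFORM:P3(v=0,ok=F), EMIT:-] out:P2(v=12); in:P4
Tick 7: [PARSE:-, VALIDATE:P4(v=20,ok=T), TRANSFORM:-, EMIT:P3(v=0,ok=F)] out:-; in:-
Tick 8: [PARSE:P5(v=9,ok=F), VALIDATE:-, TRANSFORM:P4(v=80,ok=T), EMIT:-] out:P3(v=0); in:P5
Tick 9: [PARSE:-, VALIDATE:P5(v=9,ok=F), TRANSFORM:-, EMIT:P4(v=80,ok=T)] out:-; in:-
Tick 10: [PARSE:-, VALIDATE:-, TRANSFORM:P5(v=0,ok=F), EMIT:-] out:P4(v=80); in:-
Tick 11: [PARSE:P6(v=17,ok=F), VALIDATE:-, TRANSFORM:-, EMIT:P5(v=0,ok=F)] out:-; in:P6
Tick 12: [PARSE:-, VALIDATE:P6(v=17,ok=T), TRANSFORM:-, EMIT:-] out:P5(v=0); in:-
Tick 13: [PARSE:-, VALIDATE:-, TRANSFORM:P6(v=68,ok=T), EMIT:-] out:-; in:-
Tick 14: [PARSE:-, VALIDATE:-, TRANSFORM:-, EMIT:P6(v=68,ok=T)] out:-; in:-
Tick 15: [PARSE:-, VALIDATE:-, TRANSFORM:-, EMIT:-] out:P6(v=68); in:-
P3: arrives tick 4, valid=False (id=3, id%2=1), emit tick 8, final value 0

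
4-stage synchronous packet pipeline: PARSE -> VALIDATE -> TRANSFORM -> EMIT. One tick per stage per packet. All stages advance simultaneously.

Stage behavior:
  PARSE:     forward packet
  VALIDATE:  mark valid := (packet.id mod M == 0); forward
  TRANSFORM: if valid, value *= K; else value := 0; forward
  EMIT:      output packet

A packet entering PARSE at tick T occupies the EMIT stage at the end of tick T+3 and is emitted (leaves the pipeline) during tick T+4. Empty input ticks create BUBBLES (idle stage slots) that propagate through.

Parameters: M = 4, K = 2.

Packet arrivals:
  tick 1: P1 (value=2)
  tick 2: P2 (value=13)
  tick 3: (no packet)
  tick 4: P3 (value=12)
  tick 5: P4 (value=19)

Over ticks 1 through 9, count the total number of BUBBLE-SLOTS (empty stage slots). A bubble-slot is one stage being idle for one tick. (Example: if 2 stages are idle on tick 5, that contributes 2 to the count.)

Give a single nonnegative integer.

Answer: 20

Derivation:
Tick 1: [PARSE:P1(v=2,ok=F), VALIDATE:-, TRANSFORM:-, EMIT:-] out:-; bubbles=3
Tick 2: [PARSE:P2(v=13,ok=F), VALIDATE:P1(v=2,ok=F), TRANSFORM:-, EMIT:-] out:-; bubbles=2
Tick 3: [PARSE:-, VALIDATE:P2(v=13,ok=F), TRANSFORM:P1(v=0,ok=F), EMIT:-] out:-; bubbles=2
Tick 4: [PARSE:P3(v=12,ok=F), VALIDATE:-, TRANSFORM:P2(v=0,ok=F), EMIT:P1(v=0,ok=F)] out:-; bubbles=1
Tick 5: [PARSE:P4(v=19,ok=F), VALIDATE:P3(v=12,ok=F), TRANSFORM:-, EMIT:P2(v=0,ok=F)] out:P1(v=0); bubbles=1
Tick 6: [PARSE:-, VALIDATE:P4(v=19,ok=T), TRANSFORM:P3(v=0,ok=F), EMIT:-] out:P2(v=0); bubbles=2
Tick 7: [PARSE:-, VALIDATE:-, TRANSFORM:P4(v=38,ok=T), EMIT:P3(v=0,ok=F)] out:-; bubbles=2
Tick 8: [PARSE:-, VALIDATE:-, TRANSFORM:-, EMIT:P4(v=38,ok=T)] out:P3(v=0); bubbles=3
Tick 9: [PARSE:-, VALIDATE:-, TRANSFORM:-, EMIT:-] out:P4(v=38); bubbles=4
Total bubble-slots: 20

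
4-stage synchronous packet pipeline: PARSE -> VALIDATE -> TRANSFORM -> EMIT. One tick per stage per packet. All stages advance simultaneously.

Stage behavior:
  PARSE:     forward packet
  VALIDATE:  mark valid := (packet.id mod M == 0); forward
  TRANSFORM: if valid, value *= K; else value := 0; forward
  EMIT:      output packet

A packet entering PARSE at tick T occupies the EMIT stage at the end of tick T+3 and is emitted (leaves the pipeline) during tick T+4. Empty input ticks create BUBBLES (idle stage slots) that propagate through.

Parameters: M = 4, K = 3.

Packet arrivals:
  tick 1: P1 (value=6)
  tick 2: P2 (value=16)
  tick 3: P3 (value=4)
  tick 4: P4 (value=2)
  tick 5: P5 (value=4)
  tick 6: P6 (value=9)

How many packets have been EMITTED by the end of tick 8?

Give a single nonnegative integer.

Answer: 4

Derivation:
Tick 1: [PARSE:P1(v=6,ok=F), VALIDATE:-, TRANSFORM:-, EMIT:-] out:-; in:P1
Tick 2: [PARSE:P2(v=16,ok=F), VALIDATE:P1(v=6,ok=F), TRANSFORM:-, EMIT:-] out:-; in:P2
Tick 3: [PARSE:P3(v=4,ok=F), VALIDATE:P2(v=16,ok=F), TRANSFORM:P1(v=0,ok=F), EMIT:-] out:-; in:P3
Tick 4: [PARSE:P4(v=2,ok=F), VALIDATE:P3(v=4,ok=F), TRANSFORM:P2(v=0,ok=F), EMIT:P1(v=0,ok=F)] out:-; in:P4
Tick 5: [PARSE:P5(v=4,ok=F), VALIDATE:P4(v=2,ok=T), TRANSFORM:P3(v=0,ok=F), EMIT:P2(v=0,ok=F)] out:P1(v=0); in:P5
Tick 6: [PARSE:P6(v=9,ok=F), VALIDATE:P5(v=4,ok=F), TRANSFORM:P4(v=6,ok=T), EMIT:P3(v=0,ok=F)] out:P2(v=0); in:P6
Tick 7: [PARSE:-, VALIDATE:P6(v=9,ok=F), TRANSFORM:P5(v=0,ok=F), EMIT:P4(v=6,ok=T)] out:P3(v=0); in:-
Tick 8: [PARSE:-, VALIDATE:-, TRANSFORM:P6(v=0,ok=F), EMIT:P5(v=0,ok=F)] out:P4(v=6); in:-
Emitted by tick 8: ['P1', 'P2', 'P3', 'P4']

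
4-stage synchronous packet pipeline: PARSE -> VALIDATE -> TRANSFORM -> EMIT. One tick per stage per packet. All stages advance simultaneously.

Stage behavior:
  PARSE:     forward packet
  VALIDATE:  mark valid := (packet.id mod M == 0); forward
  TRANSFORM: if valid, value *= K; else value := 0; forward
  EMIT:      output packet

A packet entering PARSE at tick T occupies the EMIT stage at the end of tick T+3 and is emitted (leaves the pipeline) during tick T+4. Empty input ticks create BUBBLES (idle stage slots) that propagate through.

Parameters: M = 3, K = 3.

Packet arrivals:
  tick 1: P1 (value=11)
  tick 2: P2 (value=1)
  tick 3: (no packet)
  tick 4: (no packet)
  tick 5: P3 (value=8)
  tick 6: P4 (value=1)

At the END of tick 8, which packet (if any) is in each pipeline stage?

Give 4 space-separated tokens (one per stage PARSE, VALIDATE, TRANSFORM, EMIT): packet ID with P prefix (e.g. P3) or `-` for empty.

Answer: - - P4 P3

Derivation:
Tick 1: [PARSE:P1(v=11,ok=F), VALIDATE:-, TRANSFORM:-, EMIT:-] out:-; in:P1
Tick 2: [PARSE:P2(v=1,ok=F), VALIDATE:P1(v=11,ok=F), TRANSFORM:-, EMIT:-] out:-; in:P2
Tick 3: [PARSE:-, VALIDATE:P2(v=1,ok=F), TRANSFORM:P1(v=0,ok=F), EMIT:-] out:-; in:-
Tick 4: [PARSE:-, VALIDATE:-, TRANSFORM:P2(v=0,ok=F), EMIT:P1(v=0,ok=F)] out:-; in:-
Tick 5: [PARSE:P3(v=8,ok=F), VALIDATE:-, TRANSFORM:-, EMIT:P2(v=0,ok=F)] out:P1(v=0); in:P3
Tick 6: [PARSE:P4(v=1,ok=F), VALIDATE:P3(v=8,ok=T), TRANSFORM:-, EMIT:-] out:P2(v=0); in:P4
Tick 7: [PARSE:-, VALIDATE:P4(v=1,ok=F), TRANSFORM:P3(v=24,ok=T), EMIT:-] out:-; in:-
Tick 8: [PARSE:-, VALIDATE:-, TRANSFORM:P4(v=0,ok=F), EMIT:P3(v=24,ok=T)] out:-; in:-
At end of tick 8: ['-', '-', 'P4', 'P3']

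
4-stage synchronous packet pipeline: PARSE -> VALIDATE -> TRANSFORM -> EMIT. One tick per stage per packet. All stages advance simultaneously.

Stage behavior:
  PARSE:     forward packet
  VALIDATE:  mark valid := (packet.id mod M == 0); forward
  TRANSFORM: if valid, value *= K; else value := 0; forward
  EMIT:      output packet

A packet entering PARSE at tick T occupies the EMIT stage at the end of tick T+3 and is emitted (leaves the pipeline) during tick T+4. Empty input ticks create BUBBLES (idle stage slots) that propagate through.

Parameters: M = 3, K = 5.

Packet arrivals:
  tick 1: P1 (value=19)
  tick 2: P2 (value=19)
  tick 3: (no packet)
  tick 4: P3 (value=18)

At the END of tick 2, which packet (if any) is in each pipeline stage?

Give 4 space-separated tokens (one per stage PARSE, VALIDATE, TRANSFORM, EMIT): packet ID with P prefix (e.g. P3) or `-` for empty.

Tick 1: [PARSE:P1(v=19,ok=F), VALIDATE:-, TRANSFORM:-, EMIT:-] out:-; in:P1
Tick 2: [PARSE:P2(v=19,ok=F), VALIDATE:P1(v=19,ok=F), TRANSFORM:-, EMIT:-] out:-; in:P2
At end of tick 2: ['P2', 'P1', '-', '-']

Answer: P2 P1 - -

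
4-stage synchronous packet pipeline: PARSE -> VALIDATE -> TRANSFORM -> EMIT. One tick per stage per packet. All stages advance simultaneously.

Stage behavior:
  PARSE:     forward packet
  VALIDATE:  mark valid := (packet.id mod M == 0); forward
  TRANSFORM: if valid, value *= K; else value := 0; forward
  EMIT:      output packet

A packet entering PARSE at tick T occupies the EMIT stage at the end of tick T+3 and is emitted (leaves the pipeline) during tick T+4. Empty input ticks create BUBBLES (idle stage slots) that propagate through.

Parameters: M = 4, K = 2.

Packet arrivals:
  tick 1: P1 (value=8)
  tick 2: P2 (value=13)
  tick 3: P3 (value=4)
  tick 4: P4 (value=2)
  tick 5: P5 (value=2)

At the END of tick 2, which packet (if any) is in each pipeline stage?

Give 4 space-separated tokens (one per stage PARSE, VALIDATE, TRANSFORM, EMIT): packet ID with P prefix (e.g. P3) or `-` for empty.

Tick 1: [PARSE:P1(v=8,ok=F), VALIDATE:-, TRANSFORM:-, EMIT:-] out:-; in:P1
Tick 2: [PARSE:P2(v=13,ok=F), VALIDATE:P1(v=8,ok=F), TRANSFORM:-, EMIT:-] out:-; in:P2
At end of tick 2: ['P2', 'P1', '-', '-']

Answer: P2 P1 - -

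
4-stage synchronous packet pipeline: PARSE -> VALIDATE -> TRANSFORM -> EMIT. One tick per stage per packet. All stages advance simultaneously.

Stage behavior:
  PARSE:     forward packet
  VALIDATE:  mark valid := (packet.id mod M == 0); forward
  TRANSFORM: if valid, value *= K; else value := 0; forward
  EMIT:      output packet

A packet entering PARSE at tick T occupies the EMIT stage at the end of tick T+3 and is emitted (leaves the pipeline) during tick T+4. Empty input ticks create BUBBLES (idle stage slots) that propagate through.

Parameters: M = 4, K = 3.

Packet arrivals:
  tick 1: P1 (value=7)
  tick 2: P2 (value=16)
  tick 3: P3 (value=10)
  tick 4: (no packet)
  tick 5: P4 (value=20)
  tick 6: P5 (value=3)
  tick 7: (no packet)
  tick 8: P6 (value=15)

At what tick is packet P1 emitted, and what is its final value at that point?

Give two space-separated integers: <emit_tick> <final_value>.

Answer: 5 0

Derivation:
Tick 1: [PARSE:P1(v=7,ok=F), VALIDATE:-, TRANSFORM:-, EMIT:-] out:-; in:P1
Tick 2: [PARSE:P2(v=16,ok=F), VALIDATE:P1(v=7,ok=F), TRANSFORM:-, EMIT:-] out:-; in:P2
Tick 3: [PARSE:P3(v=10,ok=F), VALIDATE:P2(v=16,ok=F), TRANSFORM:P1(v=0,ok=F), EMIT:-] out:-; in:P3
Tick 4: [PARSE:-, VALIDATE:P3(v=10,ok=F), TRANSFORM:P2(v=0,ok=F), EMIT:P1(v=0,ok=F)] out:-; in:-
Tick 5: [PARSE:P4(v=20,ok=F), VALIDATE:-, TRANSFORM:P3(v=0,ok=F), EMIT:P2(v=0,ok=F)] out:P1(v=0); in:P4
Tick 6: [PARSE:P5(v=3,ok=F), VALIDATE:P4(v=20,ok=T), TRANSFORM:-, EMIT:P3(v=0,ok=F)] out:P2(v=0); in:P5
Tick 7: [PARSE:-, VALIDATE:P5(v=3,ok=F), TRANSFORM:P4(v=60,ok=T), EMIT:-] out:P3(v=0); in:-
Tick 8: [PARSE:P6(v=15,ok=F), VALIDATE:-, TRANSFORM:P5(v=0,ok=F), EMIT:P4(v=60,ok=T)] out:-; in:P6
Tick 9: [PARSE:-, VALIDATE:P6(v=15,ok=F), TRANSFORM:-, EMIT:P5(v=0,ok=F)] out:P4(v=60); in:-
Tick 10: [PARSE:-, VALIDATE:-, TRANSFORM:P6(v=0,ok=F), EMIT:-] out:P5(v=0); in:-
Tick 11: [PARSE:-, VALIDATE:-, TRANSFORM:-, EMIT:P6(v=0,ok=F)] out:-; in:-
Tick 12: [PARSE:-, VALIDATE:-, TRANSFORM:-, EMIT:-] out:P6(v=0); in:-
P1: arrives tick 1, valid=False (id=1, id%4=1), emit tick 5, final value 0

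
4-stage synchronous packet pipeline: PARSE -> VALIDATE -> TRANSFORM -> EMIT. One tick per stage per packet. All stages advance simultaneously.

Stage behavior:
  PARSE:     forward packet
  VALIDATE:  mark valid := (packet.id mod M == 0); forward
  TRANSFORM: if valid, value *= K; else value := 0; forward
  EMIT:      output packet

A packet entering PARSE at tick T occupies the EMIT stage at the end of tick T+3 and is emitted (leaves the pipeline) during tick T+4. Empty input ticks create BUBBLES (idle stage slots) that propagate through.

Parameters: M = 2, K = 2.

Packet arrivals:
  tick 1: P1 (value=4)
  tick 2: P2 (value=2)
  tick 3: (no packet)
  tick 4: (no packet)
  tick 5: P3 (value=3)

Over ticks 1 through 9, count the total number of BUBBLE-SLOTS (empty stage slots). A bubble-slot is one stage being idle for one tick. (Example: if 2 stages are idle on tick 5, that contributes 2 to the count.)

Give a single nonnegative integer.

Tick 1: [PARSE:P1(v=4,ok=F), VALIDATE:-, TRANSFORM:-, EMIT:-] out:-; bubbles=3
Tick 2: [PARSE:P2(v=2,ok=F), VALIDATE:P1(v=4,ok=F), TRANSFORM:-, EMIT:-] out:-; bubbles=2
Tick 3: [PARSE:-, VALIDATE:P2(v=2,ok=T), TRANSFORM:P1(v=0,ok=F), EMIT:-] out:-; bubbles=2
Tick 4: [PARSE:-, VALIDATE:-, TRANSFORM:P2(v=4,ok=T), EMIT:P1(v=0,ok=F)] out:-; bubbles=2
Tick 5: [PARSE:P3(v=3,ok=F), VALIDATE:-, TRANSFORM:-, EMIT:P2(v=4,ok=T)] out:P1(v=0); bubbles=2
Tick 6: [PARSE:-, VALIDATE:P3(v=3,ok=F), TRANSFORM:-, EMIT:-] out:P2(v=4); bubbles=3
Tick 7: [PARSE:-, VALIDATE:-, TRANSFORM:P3(v=0,ok=F), EMIT:-] out:-; bubbles=3
Tick 8: [PARSE:-, VALIDATE:-, TRANSFORM:-, EMIT:P3(v=0,ok=F)] out:-; bubbles=3
Tick 9: [PARSE:-, VALIDATE:-, TRANSFORM:-, EMIT:-] out:P3(v=0); bubbles=4
Total bubble-slots: 24

Answer: 24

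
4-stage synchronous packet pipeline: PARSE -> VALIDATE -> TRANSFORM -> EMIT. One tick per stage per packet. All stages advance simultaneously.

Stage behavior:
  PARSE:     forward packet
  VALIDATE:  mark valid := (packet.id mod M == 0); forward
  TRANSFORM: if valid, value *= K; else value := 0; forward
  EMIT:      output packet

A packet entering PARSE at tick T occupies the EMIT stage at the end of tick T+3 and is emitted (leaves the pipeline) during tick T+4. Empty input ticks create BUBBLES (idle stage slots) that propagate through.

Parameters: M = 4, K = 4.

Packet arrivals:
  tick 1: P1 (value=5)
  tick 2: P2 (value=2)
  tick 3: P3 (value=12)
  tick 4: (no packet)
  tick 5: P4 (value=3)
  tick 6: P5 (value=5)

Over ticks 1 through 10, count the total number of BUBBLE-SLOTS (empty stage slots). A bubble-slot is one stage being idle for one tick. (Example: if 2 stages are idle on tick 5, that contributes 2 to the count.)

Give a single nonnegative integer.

Answer: 20

Derivation:
Tick 1: [PARSE:P1(v=5,ok=F), VALIDATE:-, TRANSFORM:-, EMIT:-] out:-; bubbles=3
Tick 2: [PARSE:P2(v=2,ok=F), VALIDATE:P1(v=5,ok=F), TRANSFORM:-, EMIT:-] out:-; bubbles=2
Tick 3: [PARSE:P3(v=12,ok=F), VALIDATE:P2(v=2,ok=F), TRANSFORM:P1(v=0,ok=F), EMIT:-] out:-; bubbles=1
Tick 4: [PARSE:-, VALIDATE:P3(v=12,ok=F), TRANSFORM:P2(v=0,ok=F), EMIT:P1(v=0,ok=F)] out:-; bubbles=1
Tick 5: [PARSE:P4(v=3,ok=F), VALIDATE:-, TRANSFORM:P3(v=0,ok=F), EMIT:P2(v=0,ok=F)] out:P1(v=0); bubbles=1
Tick 6: [PARSE:P5(v=5,ok=F), VALIDATE:P4(v=3,ok=T), TRANSFORM:-, EMIT:P3(v=0,ok=F)] out:P2(v=0); bubbles=1
Tick 7: [PARSE:-, VALIDATE:P5(v=5,ok=F), TRANSFORM:P4(v=12,ok=T), EMIT:-] out:P3(v=0); bubbles=2
Tick 8: [PARSE:-, VALIDATE:-, TRANSFORM:P5(v=0,ok=F), EMIT:P4(v=12,ok=T)] out:-; bubbles=2
Tick 9: [PARSE:-, VALIDATE:-, TRANSFORM:-, EMIT:P5(v=0,ok=F)] out:P4(v=12); bubbles=3
Tick 10: [PARSE:-, VALIDATE:-, TRANSFORM:-, EMIT:-] out:P5(v=0); bubbles=4
Total bubble-slots: 20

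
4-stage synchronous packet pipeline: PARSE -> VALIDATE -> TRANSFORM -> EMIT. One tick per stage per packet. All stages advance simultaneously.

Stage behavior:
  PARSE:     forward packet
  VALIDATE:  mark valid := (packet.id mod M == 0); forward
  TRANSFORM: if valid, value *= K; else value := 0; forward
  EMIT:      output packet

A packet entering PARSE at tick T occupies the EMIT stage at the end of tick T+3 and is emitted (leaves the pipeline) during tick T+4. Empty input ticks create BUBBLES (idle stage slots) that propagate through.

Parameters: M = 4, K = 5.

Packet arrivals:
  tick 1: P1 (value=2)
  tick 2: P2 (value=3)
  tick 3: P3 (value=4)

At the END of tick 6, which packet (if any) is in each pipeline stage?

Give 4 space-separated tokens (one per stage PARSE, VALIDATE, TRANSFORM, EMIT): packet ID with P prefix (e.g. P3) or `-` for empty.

Answer: - - - P3

Derivation:
Tick 1: [PARSE:P1(v=2,ok=F), VALIDATE:-, TRANSFORM:-, EMIT:-] out:-; in:P1
Tick 2: [PARSE:P2(v=3,ok=F), VALIDATE:P1(v=2,ok=F), TRANSFORM:-, EMIT:-] out:-; in:P2
Tick 3: [PARSE:P3(v=4,ok=F), VALIDATE:P2(v=3,ok=F), TRANSFORM:P1(v=0,ok=F), EMIT:-] out:-; in:P3
Tick 4: [PARSE:-, VALIDATE:P3(v=4,ok=F), TRANSFORM:P2(v=0,ok=F), EMIT:P1(v=0,ok=F)] out:-; in:-
Tick 5: [PARSE:-, VALIDATE:-, TRANSFORM:P3(v=0,ok=F), EMIT:P2(v=0,ok=F)] out:P1(v=0); in:-
Tick 6: [PARSE:-, VALIDATE:-, TRANSFORM:-, EMIT:P3(v=0,ok=F)] out:P2(v=0); in:-
At end of tick 6: ['-', '-', '-', 'P3']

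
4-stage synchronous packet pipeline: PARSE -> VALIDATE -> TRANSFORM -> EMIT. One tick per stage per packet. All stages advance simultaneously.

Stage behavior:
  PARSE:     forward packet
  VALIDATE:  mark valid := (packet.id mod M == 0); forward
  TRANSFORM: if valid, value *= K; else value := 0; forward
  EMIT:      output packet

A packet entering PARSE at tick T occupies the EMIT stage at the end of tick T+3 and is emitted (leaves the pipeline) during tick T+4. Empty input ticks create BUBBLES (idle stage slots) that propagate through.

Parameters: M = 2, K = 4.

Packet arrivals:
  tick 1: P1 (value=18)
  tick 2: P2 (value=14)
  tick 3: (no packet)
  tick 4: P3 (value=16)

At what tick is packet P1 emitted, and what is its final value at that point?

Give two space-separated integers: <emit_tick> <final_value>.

Tick 1: [PARSE:P1(v=18,ok=F), VALIDATE:-, TRANSFORM:-, EMIT:-] out:-; in:P1
Tick 2: [PARSE:P2(v=14,ok=F), VALIDATE:P1(v=18,ok=F), TRANSFORM:-, EMIT:-] out:-; in:P2
Tick 3: [PARSE:-, VALIDATE:P2(v=14,ok=T), TRANSFORM:P1(v=0,ok=F), EMIT:-] out:-; in:-
Tick 4: [PARSE:P3(v=16,ok=F), VALIDATE:-, TRANSFORM:P2(v=56,ok=T), EMIT:P1(v=0,ok=F)] out:-; in:P3
Tick 5: [PARSE:-, VALIDATE:P3(v=16,ok=F), TRANSFORM:-, EMIT:P2(v=56,ok=T)] out:P1(v=0); in:-
Tick 6: [PARSE:-, VALIDATE:-, TRANSFORM:P3(v=0,ok=F), EMIT:-] out:P2(v=56); in:-
Tick 7: [PARSE:-, VALIDATE:-, TRANSFORM:-, EMIT:P3(v=0,ok=F)] out:-; in:-
Tick 8: [PARSE:-, VALIDATE:-, TRANSFORM:-, EMIT:-] out:P3(v=0); in:-
P1: arrives tick 1, valid=False (id=1, id%2=1), emit tick 5, final value 0

Answer: 5 0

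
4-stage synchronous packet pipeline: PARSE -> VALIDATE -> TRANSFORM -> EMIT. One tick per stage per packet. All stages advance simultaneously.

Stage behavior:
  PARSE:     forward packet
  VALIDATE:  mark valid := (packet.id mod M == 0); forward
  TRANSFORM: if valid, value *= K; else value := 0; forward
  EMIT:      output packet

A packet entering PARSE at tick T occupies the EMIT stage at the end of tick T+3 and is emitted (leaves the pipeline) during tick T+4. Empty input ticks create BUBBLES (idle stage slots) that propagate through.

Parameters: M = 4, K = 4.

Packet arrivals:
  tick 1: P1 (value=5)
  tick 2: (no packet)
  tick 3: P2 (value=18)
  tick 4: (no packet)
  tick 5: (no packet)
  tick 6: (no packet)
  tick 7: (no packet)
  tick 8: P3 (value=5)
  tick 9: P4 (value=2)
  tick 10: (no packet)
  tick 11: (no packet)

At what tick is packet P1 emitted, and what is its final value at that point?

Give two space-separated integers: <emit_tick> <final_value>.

Tick 1: [PARSE:P1(v=5,ok=F), VALIDATE:-, TRANSFORM:-, EMIT:-] out:-; in:P1
Tick 2: [PARSE:-, VALIDATE:P1(v=5,ok=F), TRANSFORM:-, EMIT:-] out:-; in:-
Tick 3: [PARSE:P2(v=18,ok=F), VALIDATE:-, TRANSFORM:P1(v=0,ok=F), EMIT:-] out:-; in:P2
Tick 4: [PARSE:-, VALIDATE:P2(v=18,ok=F), TRANSFORM:-, EMIT:P1(v=0,ok=F)] out:-; in:-
Tick 5: [PARSE:-, VALIDATE:-, TRANSFORM:P2(v=0,ok=F), EMIT:-] out:P1(v=0); in:-
Tick 6: [PARSE:-, VALIDATE:-, TRANSFORM:-, EMIT:P2(v=0,ok=F)] out:-; in:-
Tick 7: [PARSE:-, VALIDATE:-, TRANSFORM:-, EMIT:-] out:P2(v=0); in:-
Tick 8: [PARSE:P3(v=5,ok=F), VALIDATE:-, TRANSFORM:-, EMIT:-] out:-; in:P3
Tick 9: [PARSE:P4(v=2,ok=F), VALIDATE:P3(v=5,ok=F), TRANSFORM:-, EMIT:-] out:-; in:P4
Tick 10: [PARSE:-, VALIDATE:P4(v=2,ok=T), TRANSFORM:P3(v=0,ok=F), EMIT:-] out:-; in:-
Tick 11: [PARSE:-, VALIDATE:-, TRANSFORM:P4(v=8,ok=T), EMIT:P3(v=0,ok=F)] out:-; in:-
Tick 12: [PARSE:-, VALIDATE:-, TRANSFORM:-, EMIT:P4(v=8,ok=T)] out:P3(v=0); in:-
Tick 13: [PARSE:-, VALIDATE:-, TRANSFORM:-, EMIT:-] out:P4(v=8); in:-
Tick 14: [PARSE:-, VALIDATE:-, TRANSFORM:-, EMIT:-] out:-; in:-
Tick 15: [PARSE:-, VALIDATE:-, TRANSFORM:-, EMIT:-] out:-; in:-
P1: arrives tick 1, valid=False (id=1, id%4=1), emit tick 5, final value 0

Answer: 5 0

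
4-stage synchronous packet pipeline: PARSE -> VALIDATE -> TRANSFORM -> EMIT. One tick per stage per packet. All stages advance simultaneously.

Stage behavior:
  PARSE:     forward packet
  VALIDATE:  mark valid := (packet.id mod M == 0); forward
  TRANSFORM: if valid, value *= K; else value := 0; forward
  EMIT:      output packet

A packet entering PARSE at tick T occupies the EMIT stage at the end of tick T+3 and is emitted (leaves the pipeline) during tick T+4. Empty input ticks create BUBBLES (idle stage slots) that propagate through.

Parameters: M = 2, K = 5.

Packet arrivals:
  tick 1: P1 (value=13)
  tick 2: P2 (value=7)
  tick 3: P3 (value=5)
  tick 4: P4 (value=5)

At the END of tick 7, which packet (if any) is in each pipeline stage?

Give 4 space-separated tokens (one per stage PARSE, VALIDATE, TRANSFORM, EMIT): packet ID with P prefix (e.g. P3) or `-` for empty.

Tick 1: [PARSE:P1(v=13,ok=F), VALIDATE:-, TRANSFORM:-, EMIT:-] out:-; in:P1
Tick 2: [PARSE:P2(v=7,ok=F), VALIDATE:P1(v=13,ok=F), TRANSFORM:-, EMIT:-] out:-; in:P2
Tick 3: [PARSE:P3(v=5,ok=F), VALIDATE:P2(v=7,ok=T), TRANSFORM:P1(v=0,ok=F), EMIT:-] out:-; in:P3
Tick 4: [PARSE:P4(v=5,ok=F), VALIDATE:P3(v=5,ok=F), TRANSFORM:P2(v=35,ok=T), EMIT:P1(v=0,ok=F)] out:-; in:P4
Tick 5: [PARSE:-, VALIDATE:P4(v=5,ok=T), TRANSFORM:P3(v=0,ok=F), EMIT:P2(v=35,ok=T)] out:P1(v=0); in:-
Tick 6: [PARSE:-, VALIDATE:-, TRANSFORM:P4(v=25,ok=T), EMIT:P3(v=0,ok=F)] out:P2(v=35); in:-
Tick 7: [PARSE:-, VALIDATE:-, TRANSFORM:-, EMIT:P4(v=25,ok=T)] out:P3(v=0); in:-
At end of tick 7: ['-', '-', '-', 'P4']

Answer: - - - P4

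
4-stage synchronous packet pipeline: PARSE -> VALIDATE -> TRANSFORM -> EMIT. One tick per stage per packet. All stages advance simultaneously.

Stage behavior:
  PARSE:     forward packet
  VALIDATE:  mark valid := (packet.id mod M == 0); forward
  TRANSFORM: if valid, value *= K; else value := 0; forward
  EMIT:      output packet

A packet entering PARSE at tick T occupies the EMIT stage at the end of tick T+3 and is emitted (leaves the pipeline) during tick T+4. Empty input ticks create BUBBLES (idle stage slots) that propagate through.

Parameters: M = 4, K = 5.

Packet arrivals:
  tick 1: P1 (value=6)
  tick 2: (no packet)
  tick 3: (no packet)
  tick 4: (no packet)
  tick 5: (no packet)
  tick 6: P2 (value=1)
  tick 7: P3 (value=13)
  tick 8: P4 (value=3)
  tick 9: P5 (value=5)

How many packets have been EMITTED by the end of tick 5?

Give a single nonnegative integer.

Answer: 1

Derivation:
Tick 1: [PARSE:P1(v=6,ok=F), VALIDATE:-, TRANSFORM:-, EMIT:-] out:-; in:P1
Tick 2: [PARSE:-, VALIDATE:P1(v=6,ok=F), TRANSFORM:-, EMIT:-] out:-; in:-
Tick 3: [PARSE:-, VALIDATE:-, TRANSFORM:P1(v=0,ok=F), EMIT:-] out:-; in:-
Tick 4: [PARSE:-, VALIDATE:-, TRANSFORM:-, EMIT:P1(v=0,ok=F)] out:-; in:-
Tick 5: [PARSE:-, VALIDATE:-, TRANSFORM:-, EMIT:-] out:P1(v=0); in:-
Emitted by tick 5: ['P1']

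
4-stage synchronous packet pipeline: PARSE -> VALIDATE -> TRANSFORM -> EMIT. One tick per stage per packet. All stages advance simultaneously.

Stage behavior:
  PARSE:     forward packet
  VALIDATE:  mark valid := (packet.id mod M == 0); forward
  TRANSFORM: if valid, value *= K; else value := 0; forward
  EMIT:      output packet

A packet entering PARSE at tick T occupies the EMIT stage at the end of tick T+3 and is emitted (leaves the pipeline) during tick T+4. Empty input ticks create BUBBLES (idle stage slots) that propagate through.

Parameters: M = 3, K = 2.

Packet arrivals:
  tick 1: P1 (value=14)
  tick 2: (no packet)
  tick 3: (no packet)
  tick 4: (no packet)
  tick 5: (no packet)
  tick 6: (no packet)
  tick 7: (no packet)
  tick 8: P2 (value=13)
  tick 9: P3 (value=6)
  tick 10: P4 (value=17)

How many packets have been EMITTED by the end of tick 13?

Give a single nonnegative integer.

Tick 1: [PARSE:P1(v=14,ok=F), VALIDATE:-, TRANSFORM:-, EMIT:-] out:-; in:P1
Tick 2: [PARSE:-, VALIDATE:P1(v=14,ok=F), TRANSFORM:-, EMIT:-] out:-; in:-
Tick 3: [PARSE:-, VALIDATE:-, TRANSFORM:P1(v=0,ok=F), EMIT:-] out:-; in:-
Tick 4: [PARSE:-, VALIDATE:-, TRANSFORM:-, EMIT:P1(v=0,ok=F)] out:-; in:-
Tick 5: [PARSE:-, VALIDATE:-, TRANSFORM:-, EMIT:-] out:P1(v=0); in:-
Tick 6: [PARSE:-, VALIDATE:-, TRANSFORM:-, EMIT:-] out:-; in:-
Tick 7: [PARSE:-, VALIDATE:-, TRANSFORM:-, EMIT:-] out:-; in:-
Tick 8: [PARSE:P2(v=13,ok=F), VALIDATE:-, TRANSFORM:-, EMIT:-] out:-; in:P2
Tick 9: [PARSE:P3(v=6,ok=F), VALIDATE:P2(v=13,ok=F), TRANSFORM:-, EMIT:-] out:-; in:P3
Tick 10: [PARSE:P4(v=17,ok=F), VALIDATE:P3(v=6,ok=T), TRANSFORM:P2(v=0,ok=F), EMIT:-] out:-; in:P4
Tick 11: [PARSE:-, VALIDATE:P4(v=17,ok=F), TRANSFORM:P3(v=12,ok=T), EMIT:P2(v=0,ok=F)] out:-; in:-
Tick 12: [PARSE:-, VALIDATE:-, TRANSFORM:P4(v=0,ok=F), EMIT:P3(v=12,ok=T)] out:P2(v=0); in:-
Tick 13: [PARSE:-, VALIDATE:-, TRANSFORM:-, EMIT:P4(v=0,ok=F)] out:P3(v=12); in:-
Emitted by tick 13: ['P1', 'P2', 'P3']

Answer: 3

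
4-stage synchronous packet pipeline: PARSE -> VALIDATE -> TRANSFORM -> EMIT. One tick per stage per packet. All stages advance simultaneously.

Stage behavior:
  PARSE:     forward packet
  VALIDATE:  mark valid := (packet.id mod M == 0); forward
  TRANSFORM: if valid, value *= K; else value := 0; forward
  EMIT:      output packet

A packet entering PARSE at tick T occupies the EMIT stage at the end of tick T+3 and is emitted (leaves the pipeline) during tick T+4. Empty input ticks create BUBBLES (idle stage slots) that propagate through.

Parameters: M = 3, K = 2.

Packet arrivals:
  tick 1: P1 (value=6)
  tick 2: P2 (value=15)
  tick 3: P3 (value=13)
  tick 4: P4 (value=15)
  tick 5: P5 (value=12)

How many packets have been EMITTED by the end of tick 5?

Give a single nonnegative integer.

Tick 1: [PARSE:P1(v=6,ok=F), VALIDATE:-, TRANSFORM:-, EMIT:-] out:-; in:P1
Tick 2: [PARSE:P2(v=15,ok=F), VALIDATE:P1(v=6,ok=F), TRANSFORM:-, EMIT:-] out:-; in:P2
Tick 3: [PARSE:P3(v=13,ok=F), VALIDATE:P2(v=15,ok=F), TRANSFORM:P1(v=0,ok=F), EMIT:-] out:-; in:P3
Tick 4: [PARSE:P4(v=15,ok=F), VALIDATE:P3(v=13,ok=T), TRANSFORM:P2(v=0,ok=F), EMIT:P1(v=0,ok=F)] out:-; in:P4
Tick 5: [PARSE:P5(v=12,ok=F), VALIDATE:P4(v=15,ok=F), TRANSFORM:P3(v=26,ok=T), EMIT:P2(v=0,ok=F)] out:P1(v=0); in:P5
Emitted by tick 5: ['P1']

Answer: 1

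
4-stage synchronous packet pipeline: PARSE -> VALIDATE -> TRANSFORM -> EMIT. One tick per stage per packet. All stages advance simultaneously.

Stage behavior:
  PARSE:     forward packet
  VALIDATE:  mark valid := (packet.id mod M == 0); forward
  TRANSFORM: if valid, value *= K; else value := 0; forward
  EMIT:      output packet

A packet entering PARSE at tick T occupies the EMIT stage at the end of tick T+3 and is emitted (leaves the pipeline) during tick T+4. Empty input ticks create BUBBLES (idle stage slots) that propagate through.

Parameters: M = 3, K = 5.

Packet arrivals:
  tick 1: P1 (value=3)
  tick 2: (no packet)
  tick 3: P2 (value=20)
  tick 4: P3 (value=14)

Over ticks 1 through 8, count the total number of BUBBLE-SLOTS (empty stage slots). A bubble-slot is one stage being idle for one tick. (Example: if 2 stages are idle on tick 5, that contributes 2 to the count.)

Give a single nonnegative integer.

Answer: 20

Derivation:
Tick 1: [PARSE:P1(v=3,ok=F), VALIDATE:-, TRANSFORM:-, EMIT:-] out:-; bubbles=3
Tick 2: [PARSE:-, VALIDATE:P1(v=3,ok=F), TRANSFORM:-, EMIT:-] out:-; bubbles=3
Tick 3: [PARSE:P2(v=20,ok=F), VALIDATE:-, TRANSFORM:P1(v=0,ok=F), EMIT:-] out:-; bubbles=2
Tick 4: [PARSE:P3(v=14,ok=F), VALIDATE:P2(v=20,ok=F), TRANSFORM:-, EMIT:P1(v=0,ok=F)] out:-; bubbles=1
Tick 5: [PARSE:-, VALIDATE:P3(v=14,ok=T), TRANSFORM:P2(v=0,ok=F), EMIT:-] out:P1(v=0); bubbles=2
Tick 6: [PARSE:-, VALIDATE:-, TRANSFORM:P3(v=70,ok=T), EMIT:P2(v=0,ok=F)] out:-; bubbles=2
Tick 7: [PARSE:-, VALIDATE:-, TRANSFORM:-, EMIT:P3(v=70,ok=T)] out:P2(v=0); bubbles=3
Tick 8: [PARSE:-, VALIDATE:-, TRANSFORM:-, EMIT:-] out:P3(v=70); bubbles=4
Total bubble-slots: 20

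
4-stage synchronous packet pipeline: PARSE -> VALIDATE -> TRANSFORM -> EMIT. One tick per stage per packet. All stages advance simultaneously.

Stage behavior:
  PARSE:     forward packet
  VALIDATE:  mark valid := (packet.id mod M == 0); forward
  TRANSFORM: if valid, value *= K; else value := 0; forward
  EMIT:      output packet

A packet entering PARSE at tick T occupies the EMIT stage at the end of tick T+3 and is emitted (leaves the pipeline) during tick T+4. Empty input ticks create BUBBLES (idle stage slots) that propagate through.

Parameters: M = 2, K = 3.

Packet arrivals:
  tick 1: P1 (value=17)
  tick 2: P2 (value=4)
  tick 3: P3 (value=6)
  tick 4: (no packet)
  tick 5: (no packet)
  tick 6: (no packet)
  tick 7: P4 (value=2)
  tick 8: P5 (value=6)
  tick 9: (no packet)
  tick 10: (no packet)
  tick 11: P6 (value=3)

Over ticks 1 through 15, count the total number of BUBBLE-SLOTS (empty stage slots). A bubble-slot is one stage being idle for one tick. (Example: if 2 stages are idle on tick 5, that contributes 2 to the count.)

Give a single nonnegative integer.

Answer: 36

Derivation:
Tick 1: [PARSE:P1(v=17,ok=F), VALIDATE:-, TRANSFORM:-, EMIT:-] out:-; bubbles=3
Tick 2: [PARSE:P2(v=4,ok=F), VALIDATE:P1(v=17,ok=F), TRANSFORM:-, EMIT:-] out:-; bubbles=2
Tick 3: [PARSE:P3(v=6,ok=F), VALIDATE:P2(v=4,ok=T), TRANSFORM:P1(v=0,ok=F), EMIT:-] out:-; bubbles=1
Tick 4: [PARSE:-, VALIDATE:P3(v=6,ok=F), TRANSFORM:P2(v=12,ok=T), EMIT:P1(v=0,ok=F)] out:-; bubbles=1
Tick 5: [PARSE:-, VALIDATE:-, TRANSFORM:P3(v=0,ok=F), EMIT:P2(v=12,ok=T)] out:P1(v=0); bubbles=2
Tick 6: [PARSE:-, VALIDATE:-, TRANSFORM:-, EMIT:P3(v=0,ok=F)] out:P2(v=12); bubbles=3
Tick 7: [PARSE:P4(v=2,ok=F), VALIDATE:-, TRANSFORM:-, EMIT:-] out:P3(v=0); bubbles=3
Tick 8: [PARSE:P5(v=6,ok=F), VALIDATE:P4(v=2,ok=T), TRANSFORM:-, EMIT:-] out:-; bubbles=2
Tick 9: [PARSE:-, VALIDATE:P5(v=6,ok=F), TRANSFORM:P4(v=6,ok=T), EMIT:-] out:-; bubbles=2
Tick 10: [PARSE:-, VALIDATE:-, TRANSFORM:P5(v=0,ok=F), EMIT:P4(v=6,ok=T)] out:-; bubbles=2
Tick 11: [PARSE:P6(v=3,ok=F), VALIDATE:-, TRANSFORM:-, EMIT:P5(v=0,ok=F)] out:P4(v=6); bubbles=2
Tick 12: [PARSE:-, VALIDATE:P6(v=3,ok=T), TRANSFORM:-, EMIT:-] out:P5(v=0); bubbles=3
Tick 13: [PARSE:-, VALIDATE:-, TRANSFORM:P6(v=9,ok=T), EMIT:-] out:-; bubbles=3
Tick 14: [PARSE:-, VALIDATE:-, TRANSFORM:-, EMIT:P6(v=9,ok=T)] out:-; bubbles=3
Tick 15: [PARSE:-, VALIDATE:-, TRANSFORM:-, EMIT:-] out:P6(v=9); bubbles=4
Total bubble-slots: 36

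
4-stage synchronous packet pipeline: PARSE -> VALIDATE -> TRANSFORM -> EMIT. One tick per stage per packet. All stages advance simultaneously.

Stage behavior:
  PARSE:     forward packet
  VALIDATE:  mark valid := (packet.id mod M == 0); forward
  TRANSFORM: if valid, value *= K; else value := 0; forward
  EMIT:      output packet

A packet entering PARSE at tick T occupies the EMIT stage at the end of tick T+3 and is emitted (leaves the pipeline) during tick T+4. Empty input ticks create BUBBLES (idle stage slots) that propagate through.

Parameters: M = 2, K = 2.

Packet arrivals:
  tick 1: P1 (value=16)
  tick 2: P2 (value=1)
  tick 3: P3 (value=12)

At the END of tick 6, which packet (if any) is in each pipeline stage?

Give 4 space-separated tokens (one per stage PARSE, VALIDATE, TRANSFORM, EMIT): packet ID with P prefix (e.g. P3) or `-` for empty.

Tick 1: [PARSE:P1(v=16,ok=F), VALIDATE:-, TRANSFORM:-, EMIT:-] out:-; in:P1
Tick 2: [PARSE:P2(v=1,ok=F), VALIDATE:P1(v=16,ok=F), TRANSFORM:-, EMIT:-] out:-; in:P2
Tick 3: [PARSE:P3(v=12,ok=F), VALIDATE:P2(v=1,ok=T), TRANSFORM:P1(v=0,ok=F), EMIT:-] out:-; in:P3
Tick 4: [PARSE:-, VALIDATE:P3(v=12,ok=F), TRANSFORM:P2(v=2,ok=T), EMIT:P1(v=0,ok=F)] out:-; in:-
Tick 5: [PARSE:-, VALIDATE:-, TRANSFORM:P3(v=0,ok=F), EMIT:P2(v=2,ok=T)] out:P1(v=0); in:-
Tick 6: [PARSE:-, VALIDATE:-, TRANSFORM:-, EMIT:P3(v=0,ok=F)] out:P2(v=2); in:-
At end of tick 6: ['-', '-', '-', 'P3']

Answer: - - - P3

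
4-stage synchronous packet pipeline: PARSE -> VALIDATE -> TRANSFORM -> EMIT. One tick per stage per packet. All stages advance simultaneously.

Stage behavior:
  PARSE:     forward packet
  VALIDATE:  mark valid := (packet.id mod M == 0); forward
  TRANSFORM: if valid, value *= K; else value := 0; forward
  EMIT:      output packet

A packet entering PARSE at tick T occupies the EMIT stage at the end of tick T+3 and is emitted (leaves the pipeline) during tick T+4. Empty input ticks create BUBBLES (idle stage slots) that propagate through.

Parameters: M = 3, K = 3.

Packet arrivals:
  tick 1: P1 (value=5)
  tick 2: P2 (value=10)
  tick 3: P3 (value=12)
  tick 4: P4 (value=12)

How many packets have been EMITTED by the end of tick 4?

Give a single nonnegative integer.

Tick 1: [PARSE:P1(v=5,ok=F), VALIDATE:-, TRANSFORM:-, EMIT:-] out:-; in:P1
Tick 2: [PARSE:P2(v=10,ok=F), VALIDATE:P1(v=5,ok=F), TRANSFORM:-, EMIT:-] out:-; in:P2
Tick 3: [PARSE:P3(v=12,ok=F), VALIDATE:P2(v=10,ok=F), TRANSFORM:P1(v=0,ok=F), EMIT:-] out:-; in:P3
Tick 4: [PARSE:P4(v=12,ok=F), VALIDATE:P3(v=12,ok=T), TRANSFORM:P2(v=0,ok=F), EMIT:P1(v=0,ok=F)] out:-; in:P4
Emitted by tick 4: []

Answer: 0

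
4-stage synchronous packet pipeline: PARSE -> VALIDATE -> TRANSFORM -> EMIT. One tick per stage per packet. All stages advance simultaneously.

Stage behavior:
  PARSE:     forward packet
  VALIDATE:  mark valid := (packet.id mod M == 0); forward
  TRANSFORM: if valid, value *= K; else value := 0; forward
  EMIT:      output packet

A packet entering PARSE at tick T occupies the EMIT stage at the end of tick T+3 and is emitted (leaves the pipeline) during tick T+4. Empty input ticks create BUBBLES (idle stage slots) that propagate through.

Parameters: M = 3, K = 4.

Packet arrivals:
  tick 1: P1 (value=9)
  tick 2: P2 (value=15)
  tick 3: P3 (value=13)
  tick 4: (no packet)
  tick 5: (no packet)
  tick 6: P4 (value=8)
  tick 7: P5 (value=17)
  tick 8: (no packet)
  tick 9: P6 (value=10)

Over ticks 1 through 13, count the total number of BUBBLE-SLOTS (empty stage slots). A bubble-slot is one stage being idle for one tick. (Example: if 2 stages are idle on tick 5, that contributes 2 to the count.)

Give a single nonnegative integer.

Answer: 28

Derivation:
Tick 1: [PARSE:P1(v=9,ok=F), VALIDATE:-, TRANSFORM:-, EMIT:-] out:-; bubbles=3
Tick 2: [PARSE:P2(v=15,ok=F), VALIDATE:P1(v=9,ok=F), TRANSFORM:-, EMIT:-] out:-; bubbles=2
Tick 3: [PARSE:P3(v=13,ok=F), VALIDATE:P2(v=15,ok=F), TRANSFORM:P1(v=0,ok=F), EMIT:-] out:-; bubbles=1
Tick 4: [PARSE:-, VALIDATE:P3(v=13,ok=T), TRANSFORM:P2(v=0,ok=F), EMIT:P1(v=0,ok=F)] out:-; bubbles=1
Tick 5: [PARSE:-, VALIDATE:-, TRANSFORM:P3(v=52,ok=T), EMIT:P2(v=0,ok=F)] out:P1(v=0); bubbles=2
Tick 6: [PARSE:P4(v=8,ok=F), VALIDATE:-, TRANSFORM:-, EMIT:P3(v=52,ok=T)] out:P2(v=0); bubbles=2
Tick 7: [PARSE:P5(v=17,ok=F), VALIDATE:P4(v=8,ok=F), TRANSFORM:-, EMIT:-] out:P3(v=52); bubbles=2
Tick 8: [PARSE:-, VALIDATE:P5(v=17,ok=F), TRANSFORM:P4(v=0,ok=F), EMIT:-] out:-; bubbles=2
Tick 9: [PARSE:P6(v=10,ok=F), VALIDATE:-, TRANSFORM:P5(v=0,ok=F), EMIT:P4(v=0,ok=F)] out:-; bubbles=1
Tick 10: [PARSE:-, VALIDATE:P6(v=10,ok=T), TRANSFORM:-, EMIT:P5(v=0,ok=F)] out:P4(v=0); bubbles=2
Tick 11: [PARSE:-, VALIDATE:-, TRANSFORM:P6(v=40,ok=T), EMIT:-] out:P5(v=0); bubbles=3
Tick 12: [PARSE:-, VALIDATE:-, TRANSFORM:-, EMIT:P6(v=40,ok=T)] out:-; bubbles=3
Tick 13: [PARSE:-, VALIDATE:-, TRANSFORM:-, EMIT:-] out:P6(v=40); bubbles=4
Total bubble-slots: 28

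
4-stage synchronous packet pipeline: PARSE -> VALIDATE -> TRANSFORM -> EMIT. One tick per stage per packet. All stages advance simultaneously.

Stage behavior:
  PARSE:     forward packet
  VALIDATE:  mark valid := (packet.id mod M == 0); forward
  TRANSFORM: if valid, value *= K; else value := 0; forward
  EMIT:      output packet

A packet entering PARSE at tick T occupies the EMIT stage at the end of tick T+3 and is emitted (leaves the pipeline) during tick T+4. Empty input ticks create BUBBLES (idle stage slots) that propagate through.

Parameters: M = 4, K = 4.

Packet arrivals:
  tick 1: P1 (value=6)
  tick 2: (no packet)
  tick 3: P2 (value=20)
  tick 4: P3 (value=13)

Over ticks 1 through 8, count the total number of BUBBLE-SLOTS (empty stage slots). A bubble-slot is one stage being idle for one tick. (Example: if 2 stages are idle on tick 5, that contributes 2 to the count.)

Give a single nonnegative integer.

Tick 1: [PARSE:P1(v=6,ok=F), VALIDATE:-, TRANSFORM:-, EMIT:-] out:-; bubbles=3
Tick 2: [PARSE:-, VALIDATE:P1(v=6,ok=F), TRANSFORM:-, EMIT:-] out:-; bubbles=3
Tick 3: [PARSE:P2(v=20,ok=F), VALIDATE:-, TRANSFORM:P1(v=0,ok=F), EMIT:-] out:-; bubbles=2
Tick 4: [PARSE:P3(v=13,ok=F), VALIDATE:P2(v=20,ok=F), TRANSFORM:-, EMIT:P1(v=0,ok=F)] out:-; bubbles=1
Tick 5: [PARSE:-, VALIDATE:P3(v=13,ok=F), TRANSFORM:P2(v=0,ok=F), EMIT:-] out:P1(v=0); bubbles=2
Tick 6: [PARSE:-, VALIDATE:-, TRANSFORM:P3(v=0,ok=F), EMIT:P2(v=0,ok=F)] out:-; bubbles=2
Tick 7: [PARSE:-, VALIDATE:-, TRANSFORM:-, EMIT:P3(v=0,ok=F)] out:P2(v=0); bubbles=3
Tick 8: [PARSE:-, VALIDATE:-, TRANSFORM:-, EMIT:-] out:P3(v=0); bubbles=4
Total bubble-slots: 20

Answer: 20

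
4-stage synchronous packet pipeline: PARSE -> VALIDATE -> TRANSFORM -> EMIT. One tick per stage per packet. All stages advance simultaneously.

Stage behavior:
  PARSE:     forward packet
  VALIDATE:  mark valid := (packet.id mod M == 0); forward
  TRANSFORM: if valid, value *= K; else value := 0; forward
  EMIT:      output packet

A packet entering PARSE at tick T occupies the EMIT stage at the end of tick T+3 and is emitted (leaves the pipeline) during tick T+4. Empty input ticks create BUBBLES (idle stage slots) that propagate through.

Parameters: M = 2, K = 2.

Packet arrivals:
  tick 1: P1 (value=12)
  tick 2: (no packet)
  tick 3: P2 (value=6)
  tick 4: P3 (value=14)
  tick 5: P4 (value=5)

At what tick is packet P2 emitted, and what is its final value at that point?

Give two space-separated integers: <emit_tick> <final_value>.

Tick 1: [PARSE:P1(v=12,ok=F), VALIDATE:-, TRANSFORM:-, EMIT:-] out:-; in:P1
Tick 2: [PARSE:-, VALIDATE:P1(v=12,ok=F), TRANSFORM:-, EMIT:-] out:-; in:-
Tick 3: [PARSE:P2(v=6,ok=F), VALIDATE:-, TRANSFORM:P1(v=0,ok=F), EMIT:-] out:-; in:P2
Tick 4: [PARSE:P3(v=14,ok=F), VALIDATE:P2(v=6,ok=T), TRANSFORM:-, EMIT:P1(v=0,ok=F)] out:-; in:P3
Tick 5: [PARSE:P4(v=5,ok=F), VALIDATE:P3(v=14,ok=F), TRANSFORM:P2(v=12,ok=T), EMIT:-] out:P1(v=0); in:P4
Tick 6: [PARSE:-, VALIDATE:P4(v=5,ok=T), TRANSFORM:P3(v=0,ok=F), EMIT:P2(v=12,ok=T)] out:-; in:-
Tick 7: [PARSE:-, VALIDATE:-, TRANSFORM:P4(v=10,ok=T), EMIT:P3(v=0,ok=F)] out:P2(v=12); in:-
Tick 8: [PARSE:-, VALIDATE:-, TRANSFORM:-, EMIT:P4(v=10,ok=T)] out:P3(v=0); in:-
Tick 9: [PARSE:-, VALIDATE:-, TRANSFORM:-, EMIT:-] out:P4(v=10); in:-
P2: arrives tick 3, valid=True (id=2, id%2=0), emit tick 7, final value 12

Answer: 7 12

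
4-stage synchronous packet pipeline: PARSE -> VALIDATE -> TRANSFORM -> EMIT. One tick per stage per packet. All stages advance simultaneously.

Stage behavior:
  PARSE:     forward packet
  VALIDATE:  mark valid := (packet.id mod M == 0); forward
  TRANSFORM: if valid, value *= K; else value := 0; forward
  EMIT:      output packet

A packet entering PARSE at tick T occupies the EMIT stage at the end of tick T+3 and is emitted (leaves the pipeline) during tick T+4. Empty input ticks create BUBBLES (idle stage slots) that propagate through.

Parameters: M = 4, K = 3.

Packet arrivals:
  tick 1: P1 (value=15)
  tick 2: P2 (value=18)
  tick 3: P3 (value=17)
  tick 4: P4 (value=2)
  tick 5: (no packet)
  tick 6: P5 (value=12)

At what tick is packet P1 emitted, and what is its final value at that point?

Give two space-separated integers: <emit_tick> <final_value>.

Answer: 5 0

Derivation:
Tick 1: [PARSE:P1(v=15,ok=F), VALIDATE:-, TRANSFORM:-, EMIT:-] out:-; in:P1
Tick 2: [PARSE:P2(v=18,ok=F), VALIDATE:P1(v=15,ok=F), TRANSFORM:-, EMIT:-] out:-; in:P2
Tick 3: [PARSE:P3(v=17,ok=F), VALIDATE:P2(v=18,ok=F), TRANSFORM:P1(v=0,ok=F), EMIT:-] out:-; in:P3
Tick 4: [PARSE:P4(v=2,ok=F), VALIDATE:P3(v=17,ok=F), TRANSFORM:P2(v=0,ok=F), EMIT:P1(v=0,ok=F)] out:-; in:P4
Tick 5: [PARSE:-, VALIDATE:P4(v=2,ok=T), TRANSFORM:P3(v=0,ok=F), EMIT:P2(v=0,ok=F)] out:P1(v=0); in:-
Tick 6: [PARSE:P5(v=12,ok=F), VALIDATE:-, TRANSFORM:P4(v=6,ok=T), EMIT:P3(v=0,ok=F)] out:P2(v=0); in:P5
Tick 7: [PARSE:-, VALIDATE:P5(v=12,ok=F), TRANSFORM:-, EMIT:P4(v=6,ok=T)] out:P3(v=0); in:-
Tick 8: [PARSE:-, VALIDATE:-, TRANSFORM:P5(v=0,ok=F), EMIT:-] out:P4(v=6); in:-
Tick 9: [PARSE:-, VALIDATE:-, TRANSFORM:-, EMIT:P5(v=0,ok=F)] out:-; in:-
Tick 10: [PARSE:-, VALIDATE:-, TRANSFORM:-, EMIT:-] out:P5(v=0); in:-
P1: arrives tick 1, valid=False (id=1, id%4=1), emit tick 5, final value 0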